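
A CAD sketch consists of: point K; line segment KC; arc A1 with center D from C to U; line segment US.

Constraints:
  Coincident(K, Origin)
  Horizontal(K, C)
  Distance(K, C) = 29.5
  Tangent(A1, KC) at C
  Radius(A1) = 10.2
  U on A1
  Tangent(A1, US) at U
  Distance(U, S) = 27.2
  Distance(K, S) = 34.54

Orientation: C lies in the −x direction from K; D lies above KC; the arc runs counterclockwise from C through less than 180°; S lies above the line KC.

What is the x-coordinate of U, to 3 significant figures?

-19.8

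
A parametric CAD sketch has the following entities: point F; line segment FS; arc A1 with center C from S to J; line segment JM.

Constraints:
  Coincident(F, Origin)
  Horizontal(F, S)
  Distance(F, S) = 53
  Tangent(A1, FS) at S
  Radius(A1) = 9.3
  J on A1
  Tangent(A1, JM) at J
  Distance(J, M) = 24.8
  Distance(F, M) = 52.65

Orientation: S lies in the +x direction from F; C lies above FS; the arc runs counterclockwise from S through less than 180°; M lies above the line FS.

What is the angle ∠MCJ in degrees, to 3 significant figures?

69.4°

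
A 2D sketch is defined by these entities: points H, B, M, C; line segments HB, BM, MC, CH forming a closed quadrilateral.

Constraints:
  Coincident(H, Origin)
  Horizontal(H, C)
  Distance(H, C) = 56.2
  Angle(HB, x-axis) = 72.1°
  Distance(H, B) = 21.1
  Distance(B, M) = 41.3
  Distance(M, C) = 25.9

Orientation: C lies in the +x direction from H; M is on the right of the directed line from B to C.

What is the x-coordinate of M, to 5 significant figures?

33.025

Checks: |BM| = 41.30 ✓; |MC| = 25.90 ✓.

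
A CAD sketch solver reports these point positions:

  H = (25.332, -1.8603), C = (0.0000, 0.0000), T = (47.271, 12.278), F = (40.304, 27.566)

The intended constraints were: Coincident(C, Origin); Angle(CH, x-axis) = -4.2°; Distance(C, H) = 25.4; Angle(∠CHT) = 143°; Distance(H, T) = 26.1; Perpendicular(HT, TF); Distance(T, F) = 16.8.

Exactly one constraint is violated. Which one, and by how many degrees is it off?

Perpendicular(HT, TF) — off by 8.30°.

C = (0.00, 0.00) ✓; CH at -4.200° ✓; |CH| = 25.40 ✓; ∠CHT = 143.0° ✓; |HT| = 26.10 ✓; ∠(HT, TF) = 81.70° ✗; |TF| = 16.80 ✓.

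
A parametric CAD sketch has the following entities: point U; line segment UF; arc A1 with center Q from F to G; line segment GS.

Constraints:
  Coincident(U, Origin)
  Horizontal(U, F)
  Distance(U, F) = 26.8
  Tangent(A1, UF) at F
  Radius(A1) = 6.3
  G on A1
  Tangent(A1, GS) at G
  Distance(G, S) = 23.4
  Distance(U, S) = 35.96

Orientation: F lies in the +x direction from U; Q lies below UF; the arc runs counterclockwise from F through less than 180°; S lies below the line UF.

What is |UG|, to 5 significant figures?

21.434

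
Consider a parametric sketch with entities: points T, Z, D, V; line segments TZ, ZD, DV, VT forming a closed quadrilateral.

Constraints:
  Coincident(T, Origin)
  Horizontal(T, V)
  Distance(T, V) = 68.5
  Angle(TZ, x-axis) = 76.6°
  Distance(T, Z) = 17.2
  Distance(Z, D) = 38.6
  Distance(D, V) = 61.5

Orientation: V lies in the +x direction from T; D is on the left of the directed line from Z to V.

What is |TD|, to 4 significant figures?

54.60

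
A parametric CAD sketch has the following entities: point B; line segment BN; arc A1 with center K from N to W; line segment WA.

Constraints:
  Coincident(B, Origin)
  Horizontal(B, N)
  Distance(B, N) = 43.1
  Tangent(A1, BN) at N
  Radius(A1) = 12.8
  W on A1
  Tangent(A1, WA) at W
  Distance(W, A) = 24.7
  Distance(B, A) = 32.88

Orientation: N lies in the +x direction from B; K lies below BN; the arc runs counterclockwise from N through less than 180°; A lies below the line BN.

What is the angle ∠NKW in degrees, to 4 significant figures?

57.60°

Checks: ∠(KN, NB) = 90.00° ✓; |KN| = 12.80 ✓; |KW| = 12.80 ✓; ∠(KW, WA) = 90.00° ✓; |WA| = 24.70 ✓; |BA| = 32.88 ✓.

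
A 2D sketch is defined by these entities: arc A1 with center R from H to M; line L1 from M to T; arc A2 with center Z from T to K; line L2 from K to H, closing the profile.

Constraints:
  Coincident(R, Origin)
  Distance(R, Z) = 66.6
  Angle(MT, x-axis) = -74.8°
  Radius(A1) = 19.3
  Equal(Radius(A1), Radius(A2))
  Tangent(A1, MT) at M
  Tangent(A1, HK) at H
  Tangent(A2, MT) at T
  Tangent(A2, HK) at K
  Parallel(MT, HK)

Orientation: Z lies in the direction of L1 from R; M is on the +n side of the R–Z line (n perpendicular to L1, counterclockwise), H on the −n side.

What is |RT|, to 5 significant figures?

69.340

Tangency of A1 to both parallel lines with radius 19.3 puts M and H at R ± 19.3·n: M = (18.625, 5.0603), H = (-18.625, -5.0603). Equal radii place T and K the same way about Z: T = Z + 19.3·n = (36.087, -59.210), K = Z − 19.3·n = (-1.1630, -69.330). Then |RT| = |T − R| = 69.340.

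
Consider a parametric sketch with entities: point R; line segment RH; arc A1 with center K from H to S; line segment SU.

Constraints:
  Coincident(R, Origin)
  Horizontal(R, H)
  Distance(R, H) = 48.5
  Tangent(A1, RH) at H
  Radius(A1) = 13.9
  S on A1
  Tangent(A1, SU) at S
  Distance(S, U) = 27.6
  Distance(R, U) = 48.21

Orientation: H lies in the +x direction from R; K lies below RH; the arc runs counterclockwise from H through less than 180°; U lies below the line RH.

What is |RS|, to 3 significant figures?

36.6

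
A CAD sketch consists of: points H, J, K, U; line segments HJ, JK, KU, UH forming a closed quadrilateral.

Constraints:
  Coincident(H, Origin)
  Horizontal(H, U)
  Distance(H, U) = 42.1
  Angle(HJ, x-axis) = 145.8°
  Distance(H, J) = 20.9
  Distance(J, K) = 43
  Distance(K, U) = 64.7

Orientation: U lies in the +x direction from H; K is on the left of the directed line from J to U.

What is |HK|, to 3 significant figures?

50.4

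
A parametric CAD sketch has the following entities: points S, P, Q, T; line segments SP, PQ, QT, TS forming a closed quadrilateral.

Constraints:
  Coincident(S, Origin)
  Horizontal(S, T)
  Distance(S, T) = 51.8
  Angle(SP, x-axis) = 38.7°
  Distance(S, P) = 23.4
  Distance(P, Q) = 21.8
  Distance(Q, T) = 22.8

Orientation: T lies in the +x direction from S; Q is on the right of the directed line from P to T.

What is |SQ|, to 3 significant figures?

29.7

S is at the origin; ST is horizontal with |ST| = 51.8 and T in +x, so T = (51.8, 0). SP runs at 38.7° with |SP| = 23.4, so P = (18.3, 14.6). Q is determined by |PQ| = 21.8 and |QT| = 22.8 together: it lies at the intersection of circle(P, 21.8) and circle(T, 22.8). With |PT| = 36.6, the foot of the radical line on PT is 17.7 from P and the perpendicular offset is √(21.8² − 17.7²) = 12.7. Taking the right-of-PT solution: Q = (29.4, -4.12).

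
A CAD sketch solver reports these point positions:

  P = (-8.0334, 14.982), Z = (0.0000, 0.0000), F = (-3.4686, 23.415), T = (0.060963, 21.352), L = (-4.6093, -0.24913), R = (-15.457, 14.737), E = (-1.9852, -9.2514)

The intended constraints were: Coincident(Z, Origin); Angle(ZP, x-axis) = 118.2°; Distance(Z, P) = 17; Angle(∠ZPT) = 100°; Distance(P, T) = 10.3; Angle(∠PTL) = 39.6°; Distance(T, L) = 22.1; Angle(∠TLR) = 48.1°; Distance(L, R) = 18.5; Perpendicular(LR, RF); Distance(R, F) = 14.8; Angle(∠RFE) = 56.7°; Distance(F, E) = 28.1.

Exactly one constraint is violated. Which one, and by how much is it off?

Distance(F, E) = 28.1 — off by 4.60.

Z = (0.00, 0.00) ✓; ZP at 118.2° ✓; |ZP| = 17.00 ✓; ∠ZPT = 100.0° ✓; |PT| = 10.30 ✓; ∠PTL = 39.60° ✓; |TL| = 22.10 ✓; ∠TLR = 48.10° ✓; |LR| = 18.50 ✓; ∠(LR, RF) = 90.00° ✓; |RF| = 14.80 ✓; ∠RFE = 56.70° ✓; |FE| = 32.70 ✗.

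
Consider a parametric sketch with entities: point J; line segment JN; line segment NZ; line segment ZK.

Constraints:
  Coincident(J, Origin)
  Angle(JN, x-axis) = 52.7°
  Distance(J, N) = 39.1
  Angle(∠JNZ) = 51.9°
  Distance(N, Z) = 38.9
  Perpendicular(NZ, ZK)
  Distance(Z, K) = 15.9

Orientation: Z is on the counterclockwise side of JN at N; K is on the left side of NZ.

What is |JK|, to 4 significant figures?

20.96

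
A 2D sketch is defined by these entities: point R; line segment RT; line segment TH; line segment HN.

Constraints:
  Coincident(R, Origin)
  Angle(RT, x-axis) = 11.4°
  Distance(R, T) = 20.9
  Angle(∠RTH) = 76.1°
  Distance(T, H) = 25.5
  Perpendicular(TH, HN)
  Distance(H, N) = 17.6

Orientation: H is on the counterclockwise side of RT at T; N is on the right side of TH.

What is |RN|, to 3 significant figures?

43.1

R is at the origin; RT runs at 11.4° with length 20.9, so T = 20.9·(cos 11.4°, sin 11.4°) = (20.5, 4.13). ∠RTH = 76.1°, so TH runs at 11.4° + (180° − 76.1°) = 115° from the x-axis; with |TH| = 25.5, H = T + 25.5·(cos 115°, sin 115°) = (9.59, 27.2). The perpendicularity gives HN at right angles to TH; with |HN| = 17.6 on the right of TH, N = H + 17.6·(0.904, 0.427) = (25.5, 34.7). Then |RN| = |N − R| = 43.1.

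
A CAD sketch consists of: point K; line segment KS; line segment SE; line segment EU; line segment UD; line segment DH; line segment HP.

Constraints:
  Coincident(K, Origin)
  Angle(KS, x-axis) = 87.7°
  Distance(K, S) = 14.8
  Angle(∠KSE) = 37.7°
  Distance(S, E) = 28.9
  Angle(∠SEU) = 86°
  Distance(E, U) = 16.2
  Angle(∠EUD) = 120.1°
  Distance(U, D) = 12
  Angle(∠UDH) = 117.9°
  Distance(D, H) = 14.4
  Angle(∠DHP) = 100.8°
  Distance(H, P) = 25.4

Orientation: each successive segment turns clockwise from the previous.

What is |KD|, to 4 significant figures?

13.47

∠SEU = 86.0° gives EU at -148.6° from the x-axis; with |EU| = 16.2, U = (3.508, -17.21). ∠EUD = 120.1° gives UD at 151.5° from the x-axis; with |UD| = 12.0, D = (-7.038, -11.48). Then |KD| = |D − K| = 13.47.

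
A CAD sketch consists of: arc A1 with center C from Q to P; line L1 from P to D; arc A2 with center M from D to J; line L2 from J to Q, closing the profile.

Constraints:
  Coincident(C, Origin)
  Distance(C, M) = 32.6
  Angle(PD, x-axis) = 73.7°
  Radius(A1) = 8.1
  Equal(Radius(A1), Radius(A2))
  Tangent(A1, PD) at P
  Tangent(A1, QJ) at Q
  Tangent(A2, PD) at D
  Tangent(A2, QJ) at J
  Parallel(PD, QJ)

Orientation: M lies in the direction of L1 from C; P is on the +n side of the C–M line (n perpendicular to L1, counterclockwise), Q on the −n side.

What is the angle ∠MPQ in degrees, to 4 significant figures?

76.05°

The slot axis is L1's direction at 73.7°, so u = (cos 73.7°, sin 73.7°) = (0.2807, 0.9598) and n = (−sin 73.7°, cos 73.7°) = (-0.9598, 0.2807). C is at the origin and M lies 32.6 along u from C, so M = 32.6·u = (9.150, 31.29). Tangency of A1 to both parallel lines with radius 8.1 puts P and Q at C ± 8.1·n: P = (-7.774, 2.273), Q = (7.774, -2.273). Then cos ∠MPQ = PM·PQ / (|PM||PQ|), giving 76.05°.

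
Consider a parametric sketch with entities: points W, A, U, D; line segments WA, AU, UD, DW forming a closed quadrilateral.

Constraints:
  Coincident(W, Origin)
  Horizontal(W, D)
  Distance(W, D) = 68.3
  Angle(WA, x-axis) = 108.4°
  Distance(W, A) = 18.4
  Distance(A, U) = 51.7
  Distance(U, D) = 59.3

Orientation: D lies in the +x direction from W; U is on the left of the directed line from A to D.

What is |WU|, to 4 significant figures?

60.35

Checks: |AU| = 51.70 ✓; |UD| = 59.30 ✓.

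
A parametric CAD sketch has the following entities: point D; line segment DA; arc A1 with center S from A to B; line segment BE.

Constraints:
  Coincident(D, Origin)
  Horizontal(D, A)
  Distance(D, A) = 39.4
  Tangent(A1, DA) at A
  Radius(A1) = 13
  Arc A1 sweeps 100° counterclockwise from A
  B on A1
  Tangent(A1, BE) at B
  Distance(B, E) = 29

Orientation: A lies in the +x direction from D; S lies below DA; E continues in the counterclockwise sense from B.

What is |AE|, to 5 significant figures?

44.500

D is at the origin; D and A share the same y with |DA| = 39.4 and A on the +x side, so A = (39.400, 0.0000). Since A1 is tangent to DA there, SA ⟂ DA, so S = A + (0, -13) = (39.400, -13.000). On A1, A sits at bearing 90° from S; a 100° counterclockwise sweep puts B at bearing 190°, so B = S + 13.0·(cos 190°, sin 190°) = (26.597, -15.257). Since A1 is tangent to BE there, SB ⟂ BE, so BE runs along (−sin 190°, cos 190°); with |BE| = 29.0, E = (31.633, -43.817). Then |AE| = |E − A| = 44.500.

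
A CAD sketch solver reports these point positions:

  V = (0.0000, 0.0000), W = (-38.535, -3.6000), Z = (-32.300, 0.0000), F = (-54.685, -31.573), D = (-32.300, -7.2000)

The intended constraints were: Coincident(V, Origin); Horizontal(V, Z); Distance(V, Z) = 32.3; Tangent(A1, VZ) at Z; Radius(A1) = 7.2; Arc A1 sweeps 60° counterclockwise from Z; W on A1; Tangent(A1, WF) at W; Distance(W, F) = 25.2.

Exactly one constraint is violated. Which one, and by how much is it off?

Distance(W, F) = 25.2 — off by 7.10.

V = (0.00, 0.00) ✓; V.y = 0.00, Z.y = 0.00 ✓; |VZ| = 32.30 ✓; ∠(DZ, ZV) = 90.00° ✓; |DZ| = 7.200 ✓; bearing(D→W) − bearing(D→Z) = 60.00° ✓; |DW| = 7.200 ✓; ∠(DW, WF) = 90.00° ✓; |WF| = 32.30 ✗.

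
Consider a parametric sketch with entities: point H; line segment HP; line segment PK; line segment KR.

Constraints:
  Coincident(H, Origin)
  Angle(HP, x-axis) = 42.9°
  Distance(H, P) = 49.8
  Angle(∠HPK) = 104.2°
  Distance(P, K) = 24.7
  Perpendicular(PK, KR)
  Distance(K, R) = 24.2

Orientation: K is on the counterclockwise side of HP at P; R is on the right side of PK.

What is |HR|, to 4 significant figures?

81.34

∠HPK = 104.2°, so PK runs at 42.9° + (180° − 104.2°) = 118.7° from the x-axis; with |PK| = 24.7, K = P + 24.7·(cos 118.7°, sin 118.7°) = (24.62, 55.57). The perpendicularity gives KR at right angles to PK; with |KR| = 24.2 on the right of PK, R = K + 24.2·(0.8771, 0.4802) = (45.85, 67.19). Then |HR| = |R − H| = 81.34.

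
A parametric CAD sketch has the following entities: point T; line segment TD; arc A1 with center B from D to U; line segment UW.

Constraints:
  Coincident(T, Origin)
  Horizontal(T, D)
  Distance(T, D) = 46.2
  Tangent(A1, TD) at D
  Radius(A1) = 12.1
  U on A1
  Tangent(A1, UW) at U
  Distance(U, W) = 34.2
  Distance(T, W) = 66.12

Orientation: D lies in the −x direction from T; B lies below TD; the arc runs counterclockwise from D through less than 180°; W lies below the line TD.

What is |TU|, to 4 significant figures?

59.79

Checks: |BU| = 12.10 ✓; ∠(BU, UW) = 90.00° ✓; |UW| = 34.20 ✓; |TW| = 66.12 ✓.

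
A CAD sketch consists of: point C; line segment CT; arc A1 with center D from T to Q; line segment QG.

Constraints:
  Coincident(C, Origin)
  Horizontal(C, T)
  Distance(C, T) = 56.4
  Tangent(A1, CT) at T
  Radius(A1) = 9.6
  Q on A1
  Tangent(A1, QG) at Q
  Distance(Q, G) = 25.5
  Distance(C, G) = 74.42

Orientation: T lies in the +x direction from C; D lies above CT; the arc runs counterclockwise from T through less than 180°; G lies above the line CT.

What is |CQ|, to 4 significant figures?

66.72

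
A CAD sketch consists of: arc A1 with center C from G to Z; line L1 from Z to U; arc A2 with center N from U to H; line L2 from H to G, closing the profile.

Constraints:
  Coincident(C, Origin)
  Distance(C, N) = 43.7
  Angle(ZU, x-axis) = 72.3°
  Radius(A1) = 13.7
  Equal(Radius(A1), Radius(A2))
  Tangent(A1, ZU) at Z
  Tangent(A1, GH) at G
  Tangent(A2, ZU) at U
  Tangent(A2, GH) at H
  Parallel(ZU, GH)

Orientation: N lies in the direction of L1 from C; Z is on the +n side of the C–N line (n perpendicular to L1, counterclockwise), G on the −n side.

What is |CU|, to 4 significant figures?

45.80

The slot axis is L1's direction at 72.3°, so u = (cos 72.3°, sin 72.3°) = (0.3040, 0.9527) and n = (−sin 72.3°, cos 72.3°) = (-0.9527, 0.3040). C is at the origin and N lies 43.7 along u from C, so N = 43.7·u = (13.29, 41.63). Tangency of A1 to both parallel lines with radius 13.7 puts Z and G at C ± 13.7·n: Z = (-13.05, 4.165), G = (13.05, -4.165). Equal radii place U and H the same way about N: U = N + 13.7·n = (0.2348, 45.80), H = N − 13.7·n = (26.34, 37.47). Then |CU| = |U − C| = 45.80.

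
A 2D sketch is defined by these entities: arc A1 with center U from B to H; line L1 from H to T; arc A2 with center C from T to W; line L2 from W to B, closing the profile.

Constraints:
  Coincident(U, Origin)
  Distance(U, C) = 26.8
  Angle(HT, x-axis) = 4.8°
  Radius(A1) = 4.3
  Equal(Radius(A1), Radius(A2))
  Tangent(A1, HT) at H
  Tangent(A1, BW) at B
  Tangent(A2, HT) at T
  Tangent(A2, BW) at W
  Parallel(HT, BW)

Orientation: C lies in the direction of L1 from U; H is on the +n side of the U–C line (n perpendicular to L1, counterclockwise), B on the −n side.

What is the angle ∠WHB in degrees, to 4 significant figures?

72.21°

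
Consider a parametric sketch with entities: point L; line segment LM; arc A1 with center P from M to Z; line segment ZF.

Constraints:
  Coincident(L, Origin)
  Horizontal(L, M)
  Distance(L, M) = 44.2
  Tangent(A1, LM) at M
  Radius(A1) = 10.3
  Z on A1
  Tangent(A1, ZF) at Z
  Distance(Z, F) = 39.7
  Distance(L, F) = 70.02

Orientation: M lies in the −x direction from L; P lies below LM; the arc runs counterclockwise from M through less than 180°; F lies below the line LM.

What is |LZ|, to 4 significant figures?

55.67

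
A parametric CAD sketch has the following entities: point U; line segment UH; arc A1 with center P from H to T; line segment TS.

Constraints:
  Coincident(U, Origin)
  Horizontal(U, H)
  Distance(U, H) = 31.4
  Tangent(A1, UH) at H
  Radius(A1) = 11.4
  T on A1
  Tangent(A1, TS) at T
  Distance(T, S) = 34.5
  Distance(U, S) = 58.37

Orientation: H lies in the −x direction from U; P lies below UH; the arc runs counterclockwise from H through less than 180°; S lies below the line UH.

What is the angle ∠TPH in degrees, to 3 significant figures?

105°

Checks: ∠(PH, HU) = 90.00° ✓; |PT| = 11.40 ✓; ∠(PT, TS) = 90.00° ✓; |TS| = 34.50 ✓; |US| = 58.37 ✓.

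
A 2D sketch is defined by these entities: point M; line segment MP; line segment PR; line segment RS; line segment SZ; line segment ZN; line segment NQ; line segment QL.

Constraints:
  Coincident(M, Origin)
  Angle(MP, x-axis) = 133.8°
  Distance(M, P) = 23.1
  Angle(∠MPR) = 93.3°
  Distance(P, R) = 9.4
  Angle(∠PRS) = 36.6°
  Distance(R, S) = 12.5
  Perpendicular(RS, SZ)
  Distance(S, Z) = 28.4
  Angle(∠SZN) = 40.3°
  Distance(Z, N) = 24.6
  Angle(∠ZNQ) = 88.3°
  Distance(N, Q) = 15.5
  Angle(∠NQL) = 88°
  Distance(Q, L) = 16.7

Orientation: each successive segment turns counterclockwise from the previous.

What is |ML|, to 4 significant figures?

25.76

∠ZNQ = 88.3° gives NQ at -34.70° from the x-axis; with |NQ| = 15.5, Q = (-14.45, 11.13). ∠NQL = 88.0° gives QL at 57.30° from the x-axis; with |QL| = 16.7, L = (-5.430, 25.18). Then |ML| = |L − M| = 25.76.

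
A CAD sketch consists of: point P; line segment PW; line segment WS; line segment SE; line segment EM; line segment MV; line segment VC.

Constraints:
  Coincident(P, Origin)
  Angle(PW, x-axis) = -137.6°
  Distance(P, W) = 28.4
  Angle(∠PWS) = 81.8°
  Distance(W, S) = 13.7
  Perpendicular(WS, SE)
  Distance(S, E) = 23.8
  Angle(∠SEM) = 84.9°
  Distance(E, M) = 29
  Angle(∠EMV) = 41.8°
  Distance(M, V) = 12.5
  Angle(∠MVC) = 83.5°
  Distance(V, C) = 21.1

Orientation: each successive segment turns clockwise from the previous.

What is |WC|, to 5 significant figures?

32.449

∠EMV = 41.8° gives MV at 160.90° from the x-axis; with |MV| = 12.5, V = (-6.6963, -15.691). ∠MVC = 83.5° gives VC at 64.400° from the x-axis; with |VC| = 21.1, C = (2.4207, 3.3379). Then |WC| = |C − W| = 32.449.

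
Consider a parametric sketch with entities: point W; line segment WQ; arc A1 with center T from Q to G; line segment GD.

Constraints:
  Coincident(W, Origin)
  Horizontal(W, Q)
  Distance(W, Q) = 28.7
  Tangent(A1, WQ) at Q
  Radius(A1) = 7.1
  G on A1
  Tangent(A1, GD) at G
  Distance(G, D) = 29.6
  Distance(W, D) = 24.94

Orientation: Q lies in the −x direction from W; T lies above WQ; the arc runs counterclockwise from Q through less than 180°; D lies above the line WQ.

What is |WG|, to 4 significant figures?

23.49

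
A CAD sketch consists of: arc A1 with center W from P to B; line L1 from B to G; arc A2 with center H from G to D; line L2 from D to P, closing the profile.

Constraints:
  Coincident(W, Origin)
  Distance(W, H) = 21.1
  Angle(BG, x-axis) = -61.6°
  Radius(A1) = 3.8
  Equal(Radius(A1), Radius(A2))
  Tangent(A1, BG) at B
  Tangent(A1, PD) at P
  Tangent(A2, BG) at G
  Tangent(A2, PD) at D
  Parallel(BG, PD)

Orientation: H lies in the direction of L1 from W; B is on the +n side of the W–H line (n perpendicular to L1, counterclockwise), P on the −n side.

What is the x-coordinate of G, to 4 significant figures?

13.38

The slot axis is L1's direction at -61.6°, so u = (cos -61.6°, sin -61.6°) = (0.4756, -0.8796) and n = (−sin -61.6°, cos -61.6°) = (0.8796, 0.4756). W is at the origin and H lies 21.1 along u from W, so H = 21.1·u = (10.04, -18.56). Tangency of A1 to both parallel lines with radius 3.8 puts B and P at W ± 3.8·n: B = (3.343, 1.807), P = (-3.343, -1.807). Equal radii place G and D the same way about H: G = H + 3.8·n = (13.38, -16.75), D = H − 3.8·n = (6.693, -20.37). So G.x = 13.38.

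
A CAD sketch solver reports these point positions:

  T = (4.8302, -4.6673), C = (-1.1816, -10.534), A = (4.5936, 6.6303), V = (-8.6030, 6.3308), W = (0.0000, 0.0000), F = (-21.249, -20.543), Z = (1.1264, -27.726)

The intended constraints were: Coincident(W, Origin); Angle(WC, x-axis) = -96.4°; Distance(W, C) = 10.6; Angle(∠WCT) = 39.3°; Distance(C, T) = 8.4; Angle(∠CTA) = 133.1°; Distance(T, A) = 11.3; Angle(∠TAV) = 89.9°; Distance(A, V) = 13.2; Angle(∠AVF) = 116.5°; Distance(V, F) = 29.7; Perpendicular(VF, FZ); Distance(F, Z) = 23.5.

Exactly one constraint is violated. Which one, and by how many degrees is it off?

Perpendicular(VF, FZ) — off by 7.40°.

W = (0.00, 0.00) ✓; WC at -96.40° ✓; |WC| = 10.60 ✓; ∠WCT = 39.30° ✓; |CT| = 8.400 ✓; ∠CTA = 133.1° ✓; |TA| = 11.30 ✓; ∠TAV = 89.90° ✓; |AV| = 13.20 ✓; ∠AVF = 116.5° ✓; |VF| = 29.70 ✓; ∠(VF, FZ) = 97.40° ✗; |FZ| = 23.50 ✓.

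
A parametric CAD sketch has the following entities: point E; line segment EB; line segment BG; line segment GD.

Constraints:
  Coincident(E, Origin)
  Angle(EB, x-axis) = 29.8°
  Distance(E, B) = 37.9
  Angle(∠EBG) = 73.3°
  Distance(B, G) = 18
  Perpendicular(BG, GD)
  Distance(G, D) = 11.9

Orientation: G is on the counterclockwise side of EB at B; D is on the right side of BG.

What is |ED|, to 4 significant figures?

48.72

E is at the origin; EB runs at 29.8° with length 37.9, so B = 37.9·(cos 29.8°, sin 29.8°) = (32.89, 18.84). ∠EBG = 73.3°, so BG runs at 29.8° + (180° − 73.3°) = 136.5° from the x-axis; with |BG| = 18.0, G = B + 18.0·(cos 136.5°, sin 136.5°) = (19.83, 31.23). BG ⟂ GD; with |GD| = 11.9 on the right of BG, D = G + 11.9·(0.6884, 0.7254) = (28.02, 39.86). Then |ED| = |D − E| = 48.72.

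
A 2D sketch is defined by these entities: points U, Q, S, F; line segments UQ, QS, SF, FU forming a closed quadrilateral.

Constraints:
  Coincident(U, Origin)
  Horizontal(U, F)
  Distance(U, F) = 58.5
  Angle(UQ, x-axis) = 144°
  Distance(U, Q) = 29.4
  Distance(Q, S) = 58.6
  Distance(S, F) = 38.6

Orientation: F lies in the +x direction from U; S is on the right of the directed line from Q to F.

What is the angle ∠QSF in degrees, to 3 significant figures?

118°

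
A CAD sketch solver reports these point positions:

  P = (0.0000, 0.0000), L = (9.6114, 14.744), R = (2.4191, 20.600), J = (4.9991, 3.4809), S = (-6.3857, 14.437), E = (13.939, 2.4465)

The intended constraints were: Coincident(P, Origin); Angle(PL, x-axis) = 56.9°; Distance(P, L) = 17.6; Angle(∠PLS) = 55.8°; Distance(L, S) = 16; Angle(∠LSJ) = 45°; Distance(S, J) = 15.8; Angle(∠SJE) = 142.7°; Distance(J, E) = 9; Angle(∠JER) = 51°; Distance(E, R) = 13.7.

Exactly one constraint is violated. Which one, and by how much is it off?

Distance(E, R) = 13.7 — off by 7.80.

P = (0.00, 0.00) ✓; PL at 56.90° ✓; |PL| = 17.60 ✓; ∠PLS = 55.80° ✓; |LS| = 16.00 ✓; ∠LSJ = 45.00° ✓; |SJ| = 15.80 ✓; ∠SJE = 142.7° ✓; |JE| = 9.000 ✓; ∠JER = 51.00° ✓; |ER| = 21.50 ✗.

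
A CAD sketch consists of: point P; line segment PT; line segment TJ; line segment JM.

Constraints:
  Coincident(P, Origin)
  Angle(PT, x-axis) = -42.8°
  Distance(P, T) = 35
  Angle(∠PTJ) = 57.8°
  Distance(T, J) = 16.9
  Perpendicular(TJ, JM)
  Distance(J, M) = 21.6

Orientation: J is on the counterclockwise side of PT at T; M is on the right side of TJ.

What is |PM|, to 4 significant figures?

51.25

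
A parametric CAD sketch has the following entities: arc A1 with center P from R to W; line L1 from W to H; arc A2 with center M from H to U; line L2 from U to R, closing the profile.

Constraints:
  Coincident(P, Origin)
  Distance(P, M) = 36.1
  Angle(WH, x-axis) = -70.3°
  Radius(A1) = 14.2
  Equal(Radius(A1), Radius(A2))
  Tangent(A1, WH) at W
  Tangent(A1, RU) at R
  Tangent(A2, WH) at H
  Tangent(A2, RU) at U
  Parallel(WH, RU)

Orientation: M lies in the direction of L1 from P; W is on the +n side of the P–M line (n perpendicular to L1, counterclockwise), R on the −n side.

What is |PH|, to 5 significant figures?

38.792

Tangency of A1 to both parallel lines with radius 14.2 puts W and R at P ± 14.2·n: W = (13.369, 4.7868), R = (-13.369, -4.7868). Equal radii place H and U the same way about M: H = M + 14.2·n = (25.538, -29.200), U = M − 14.2·n = (-1.1997, -38.774). Then |PH| = |H − P| = 38.792.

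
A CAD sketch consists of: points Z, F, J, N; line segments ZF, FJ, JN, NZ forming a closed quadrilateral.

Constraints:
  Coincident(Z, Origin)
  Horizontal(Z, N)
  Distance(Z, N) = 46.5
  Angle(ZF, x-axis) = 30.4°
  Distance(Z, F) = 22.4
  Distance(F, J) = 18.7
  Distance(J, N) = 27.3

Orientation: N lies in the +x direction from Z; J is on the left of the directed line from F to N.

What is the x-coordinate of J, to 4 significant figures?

33.22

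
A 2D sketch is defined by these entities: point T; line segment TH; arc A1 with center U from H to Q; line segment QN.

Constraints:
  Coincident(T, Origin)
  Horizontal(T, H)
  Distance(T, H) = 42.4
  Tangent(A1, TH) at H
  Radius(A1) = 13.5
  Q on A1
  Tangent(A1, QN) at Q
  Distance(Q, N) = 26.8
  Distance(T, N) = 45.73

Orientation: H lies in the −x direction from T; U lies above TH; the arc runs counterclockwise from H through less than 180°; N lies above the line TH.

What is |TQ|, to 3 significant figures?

31.3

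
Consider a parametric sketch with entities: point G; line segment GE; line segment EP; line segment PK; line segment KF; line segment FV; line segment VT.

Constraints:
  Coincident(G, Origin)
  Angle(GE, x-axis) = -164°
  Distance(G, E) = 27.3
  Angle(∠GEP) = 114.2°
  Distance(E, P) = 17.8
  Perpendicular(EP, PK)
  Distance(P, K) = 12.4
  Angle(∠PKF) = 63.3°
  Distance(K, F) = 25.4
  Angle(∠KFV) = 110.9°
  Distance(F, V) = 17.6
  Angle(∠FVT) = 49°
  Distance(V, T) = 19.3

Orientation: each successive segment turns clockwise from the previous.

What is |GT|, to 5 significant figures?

34.663

G is at the origin; GE runs at -164.0° with length 27.3, so E = (-26.242, -7.5249). ∠GEP = 114.2° gives EP at 130.20° from the x-axis; with |EP| = 17.8, P = (-37.732, 6.0707). EP is perpendicular to PK, so PK runs at 40.200°; with |PK| = 12.4, K = (-28.261, 14.074). ∠PKF = 63.3° gives KF at -76.500° from the x-axis; with |KF| = 25.4, F = (-22.331, -10.624). ∠KFV = 110.9° gives FV at -145.60° from the x-axis; with |FV| = 17.6, V = (-36.853, -20.567). ∠FVT = 49.0° gives VT at 83.400° from the x-axis; with |VT| = 19.3, T = (-34.635, -1.3952). Then |GT| = |T − G| = 34.663.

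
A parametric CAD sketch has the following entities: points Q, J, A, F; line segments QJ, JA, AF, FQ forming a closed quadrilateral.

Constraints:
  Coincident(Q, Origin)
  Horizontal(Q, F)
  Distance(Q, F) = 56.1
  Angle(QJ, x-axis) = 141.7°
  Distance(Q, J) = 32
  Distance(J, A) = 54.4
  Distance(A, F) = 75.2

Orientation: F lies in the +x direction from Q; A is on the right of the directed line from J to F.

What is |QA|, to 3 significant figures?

34.8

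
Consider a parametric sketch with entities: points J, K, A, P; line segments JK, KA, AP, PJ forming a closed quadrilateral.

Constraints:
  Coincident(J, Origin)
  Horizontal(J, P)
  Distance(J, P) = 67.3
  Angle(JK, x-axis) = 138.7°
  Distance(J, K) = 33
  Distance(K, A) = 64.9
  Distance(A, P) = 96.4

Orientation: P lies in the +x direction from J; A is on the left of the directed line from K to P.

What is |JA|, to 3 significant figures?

77.6

Checks: JK at 138.7° ✓; |KA| = 64.90 ✓; |AP| = 96.40 ✓.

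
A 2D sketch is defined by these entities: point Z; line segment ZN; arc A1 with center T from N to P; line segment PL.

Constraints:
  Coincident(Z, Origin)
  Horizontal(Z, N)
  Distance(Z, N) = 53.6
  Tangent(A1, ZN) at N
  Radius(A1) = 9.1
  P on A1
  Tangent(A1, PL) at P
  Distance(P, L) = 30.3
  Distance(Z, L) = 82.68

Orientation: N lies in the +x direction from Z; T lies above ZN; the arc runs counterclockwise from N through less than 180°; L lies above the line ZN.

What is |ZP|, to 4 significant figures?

61.61

Checks: |TP| = 9.100 ✓; ∠(TP, PL) = 90.00° ✓; |PL| = 30.30 ✓; |ZL| = 82.68 ✓.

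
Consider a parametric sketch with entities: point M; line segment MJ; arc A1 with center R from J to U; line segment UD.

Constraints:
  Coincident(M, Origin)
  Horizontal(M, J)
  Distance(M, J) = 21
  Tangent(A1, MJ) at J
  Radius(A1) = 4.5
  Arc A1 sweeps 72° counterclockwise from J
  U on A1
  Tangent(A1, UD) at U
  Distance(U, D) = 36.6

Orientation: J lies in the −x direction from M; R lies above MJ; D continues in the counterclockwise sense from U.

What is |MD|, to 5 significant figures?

38.302

M is at the origin; MJ is horizontal with |MJ| = 21.0 and J on the −x side, so J = (-21.000, 0.0000). A1 meets MJ tangentially, so RJ is at right angles to MJ, so R = J + (0, 4.5) = (-21.000, 4.5000). On A1, J sits at bearing -90° from R; a 72° counterclockwise sweep puts U at bearing -18°, so U = R + 4.5·(cos -18°, sin -18°) = (-16.720, 3.1094). The tangent condition forces RU to be normal to UD, so UD runs along (−sin -18°, cos -18°); with |UD| = 36.6, D = (-5.4102, 37.918). Then |MD| = |D − M| = 38.302.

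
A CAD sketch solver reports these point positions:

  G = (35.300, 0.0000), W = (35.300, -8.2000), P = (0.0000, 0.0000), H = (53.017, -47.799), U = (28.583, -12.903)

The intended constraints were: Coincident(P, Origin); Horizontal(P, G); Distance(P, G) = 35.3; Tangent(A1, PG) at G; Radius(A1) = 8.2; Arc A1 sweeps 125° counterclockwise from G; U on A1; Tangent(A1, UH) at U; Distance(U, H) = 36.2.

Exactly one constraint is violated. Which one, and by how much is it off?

Distance(U, H) = 36.2 — off by 6.40.

P = (0.00, 0.00) ✓; P.y = 0.00, G.y = 0.00 ✓; |PG| = 35.30 ✓; ∠(WG, GP) = 90.00° ✓; |WG| = 8.200 ✓; bearing(W→U) − bearing(W→G) = 125.0° ✓; |WU| = 8.200 ✓; ∠(WU, UH) = 90.00° ✓; |UH| = 42.60 ✗.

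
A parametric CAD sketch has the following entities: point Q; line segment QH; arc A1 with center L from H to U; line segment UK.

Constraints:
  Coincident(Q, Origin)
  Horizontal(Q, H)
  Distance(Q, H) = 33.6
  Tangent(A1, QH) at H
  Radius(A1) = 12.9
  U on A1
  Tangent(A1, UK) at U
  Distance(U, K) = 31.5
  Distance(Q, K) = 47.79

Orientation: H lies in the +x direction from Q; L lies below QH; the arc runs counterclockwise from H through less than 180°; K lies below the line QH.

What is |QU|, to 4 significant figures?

24.09

Q is at the origin; Q and H share the same y with |QH| = 33.6 and H on the +x side, so H = (33.60, 0.000). Tangency of A1 to QH means the radius LH is perpendicular to QH, so L = H + (0, -12.9) = (33.60, -12.90). Since LU ⟂ UK (tangency), |LK| = √(12.9² + 31.5²) = 34.04 regardless of where U sits on A1. So K lies on both circle(Q, 47.79) and circle(L, 34.04); the below-QH intersection is K = (19.22, -43.75). U is the foot of the tangent from K: U = (20.71, -12.29).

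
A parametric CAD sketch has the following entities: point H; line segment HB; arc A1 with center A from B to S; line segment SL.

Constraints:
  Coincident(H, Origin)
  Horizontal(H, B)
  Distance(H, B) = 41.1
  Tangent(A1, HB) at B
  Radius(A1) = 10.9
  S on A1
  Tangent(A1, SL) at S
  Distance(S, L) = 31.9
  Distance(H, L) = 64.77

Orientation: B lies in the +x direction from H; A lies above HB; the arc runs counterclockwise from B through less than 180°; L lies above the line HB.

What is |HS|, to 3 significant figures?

53.4

H is at the origin; HB is horizontal with |HB| = 41.1 and B on the +x side, so B = (41.1, 0.00). The tangent condition forces AB to be normal to HB, so A = B + (0, 10.9) = (41.1, 10.9). Since AS ⟂ SL (tangency), |AL| = √(10.9² + 31.9²) = 33.7 regardless of where S sits on A1. So L lies on both circle(H, 64.77) and circle(A, 33.7); the above-HB intersection is L = (47.5, 44.0). S is the foot of the tangent from L: S = (51.9, 12.4).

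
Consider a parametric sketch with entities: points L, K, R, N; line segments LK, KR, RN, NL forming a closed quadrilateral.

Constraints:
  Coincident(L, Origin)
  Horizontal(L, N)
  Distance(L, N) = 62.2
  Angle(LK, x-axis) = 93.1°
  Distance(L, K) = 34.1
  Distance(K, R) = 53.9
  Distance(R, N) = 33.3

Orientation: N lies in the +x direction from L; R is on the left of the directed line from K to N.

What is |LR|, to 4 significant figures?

60.91

L is at the origin; L and N share the same y with |LN| = 62.2 and N in +x, so N = (62.2, 0). LK runs at 93.1° with |LK| = 34.1, so K = (-1.844, 34.05). R is determined by |KR| = 53.9 and |RN| = 33.3 together: it lies at the intersection of circle(K, 53.9) and circle(N, 33.3). With |KN| = 72.53, the foot of the radical line on KN is 48.65 from K and the perpendicular offset is √(53.9² − 48.65²) = 23.20. Taking the left-of-KN solution: R = (52.00, 31.70).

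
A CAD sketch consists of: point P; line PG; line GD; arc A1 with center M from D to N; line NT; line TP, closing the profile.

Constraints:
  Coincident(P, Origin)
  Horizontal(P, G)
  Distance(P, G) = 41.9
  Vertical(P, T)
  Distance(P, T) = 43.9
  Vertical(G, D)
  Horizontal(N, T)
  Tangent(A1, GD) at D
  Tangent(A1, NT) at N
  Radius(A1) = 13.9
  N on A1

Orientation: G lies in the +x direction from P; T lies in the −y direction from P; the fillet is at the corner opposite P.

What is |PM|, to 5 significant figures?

41.037

P and T share the same x with |PT| = 43.9 and T on the −y side, so T = (0.0000, -43.900). The virtual corner opposite P is at (41.900, -43.900). Tangency of A1 to GD means the radius MD is perpendicular to GD and A1 meets NT tangentially, so MN is at right angles to NT, with radius 13.9, so the center M sits 13.9 in from both sides at M = (28.000, -30.000). Then |PM| = |M − P| = 41.037.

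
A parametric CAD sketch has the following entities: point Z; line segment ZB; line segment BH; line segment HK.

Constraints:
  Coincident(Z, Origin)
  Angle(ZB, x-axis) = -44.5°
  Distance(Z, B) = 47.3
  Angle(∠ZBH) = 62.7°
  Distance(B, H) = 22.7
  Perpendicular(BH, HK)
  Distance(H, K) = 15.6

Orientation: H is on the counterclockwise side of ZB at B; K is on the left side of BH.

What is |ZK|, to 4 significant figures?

26.45

Z is at the origin; ZB runs at -44.5° with length 47.3, so B = 47.3·(cos -44.5°, sin -44.5°) = (33.74, -33.15). ∠ZBH = 62.7°, so BH runs at -44.5° + (180° − 62.7°) = 72.80° from the x-axis; with |BH| = 22.7, H = B + 22.7·(cos 72.80°, sin 72.80°) = (40.45, -11.47). BH is perpendicular to HK; with |HK| = 15.6 on the left of BH, K = H + 15.6·(-0.9553, 0.2957) = (25.55, -6.855). Then |ZK| = |K − Z| = 26.45.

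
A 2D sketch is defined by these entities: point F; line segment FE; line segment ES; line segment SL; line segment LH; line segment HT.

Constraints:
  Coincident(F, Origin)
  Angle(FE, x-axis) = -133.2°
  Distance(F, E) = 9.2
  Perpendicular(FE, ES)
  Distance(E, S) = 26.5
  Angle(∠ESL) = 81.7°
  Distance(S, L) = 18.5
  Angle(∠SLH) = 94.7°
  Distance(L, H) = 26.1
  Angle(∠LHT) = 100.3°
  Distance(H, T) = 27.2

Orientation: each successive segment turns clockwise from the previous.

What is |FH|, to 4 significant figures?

7.790

F is at the origin; FE runs at -133.2° with length 9.2, so E = (-6.298, -6.707). FE is perpendicular to ES, so ES runs at 136.8°; with |ES| = 26.5, S = (-25.62, 11.43). ∠ESL = 81.7° gives SL at 38.50° from the x-axis; with |SL| = 18.5, L = (-11.14, 22.95). ∠SLH = 94.7° gives LH at -46.80° from the x-axis; with |LH| = 26.1, H = (6.729, 3.924). Then |FH| = |H − F| = 7.790.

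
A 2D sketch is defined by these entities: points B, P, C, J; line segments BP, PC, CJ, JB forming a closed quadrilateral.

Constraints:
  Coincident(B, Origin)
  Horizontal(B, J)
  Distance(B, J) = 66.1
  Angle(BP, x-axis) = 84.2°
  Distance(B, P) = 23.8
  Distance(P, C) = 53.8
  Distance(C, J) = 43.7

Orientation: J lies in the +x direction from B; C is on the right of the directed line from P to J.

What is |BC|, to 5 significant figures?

37.068

Checks: B = (0.00, 0.00) ✓; |PC| = 53.80 ✓; |CJ| = 43.70 ✓.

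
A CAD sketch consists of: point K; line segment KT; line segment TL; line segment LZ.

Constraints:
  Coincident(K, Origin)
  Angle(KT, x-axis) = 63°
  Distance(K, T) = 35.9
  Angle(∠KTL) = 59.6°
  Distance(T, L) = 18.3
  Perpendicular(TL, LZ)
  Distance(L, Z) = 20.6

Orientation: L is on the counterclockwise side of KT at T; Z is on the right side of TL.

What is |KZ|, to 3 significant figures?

51.6

K is at the origin; KT runs at 63.0° with length 35.9, so T = 35.9·(cos 63.0°, sin 63.0°) = (16.3, 32.0). ∠KTL = 59.6°, so TL runs at 63.0° + (180° − 59.6°) = 183° from the x-axis; with |TL| = 18.3, L = T + 18.3·(cos 183°, sin 183°) = (-1.97, 30.9). TL ⟂ LZ; with |LZ| = 20.6 on the right of TL, Z = L + 20.6·(-0.0593, 0.998) = (-3.19, 51.5). Then |KZ| = |Z − K| = 51.6.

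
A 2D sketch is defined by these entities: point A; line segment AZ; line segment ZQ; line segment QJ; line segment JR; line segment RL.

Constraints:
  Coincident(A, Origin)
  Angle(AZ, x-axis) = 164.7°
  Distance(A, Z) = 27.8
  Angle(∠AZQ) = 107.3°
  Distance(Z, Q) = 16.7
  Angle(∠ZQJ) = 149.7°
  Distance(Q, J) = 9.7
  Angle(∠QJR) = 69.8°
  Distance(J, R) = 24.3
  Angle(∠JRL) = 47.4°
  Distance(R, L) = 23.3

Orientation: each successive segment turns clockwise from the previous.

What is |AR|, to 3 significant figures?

15.9

A is at the origin; AZ runs at 164.7° with length 27.8, so Z = (-26.8, 7.34). ∠AZQ = 107.3° gives ZQ at 92.0° from the x-axis; with |ZQ| = 16.7, Q = (-27.4, 24.0). ∠ZQJ = 149.7° gives QJ at 61.7° from the x-axis; with |QJ| = 9.7, J = (-22.8, 32.6). ∠QJR = 69.8° gives JR at -48.5° from the x-axis; with |JR| = 24.3, R = (-6.70, 14.4). Then |AR| = |R − A| = 15.9.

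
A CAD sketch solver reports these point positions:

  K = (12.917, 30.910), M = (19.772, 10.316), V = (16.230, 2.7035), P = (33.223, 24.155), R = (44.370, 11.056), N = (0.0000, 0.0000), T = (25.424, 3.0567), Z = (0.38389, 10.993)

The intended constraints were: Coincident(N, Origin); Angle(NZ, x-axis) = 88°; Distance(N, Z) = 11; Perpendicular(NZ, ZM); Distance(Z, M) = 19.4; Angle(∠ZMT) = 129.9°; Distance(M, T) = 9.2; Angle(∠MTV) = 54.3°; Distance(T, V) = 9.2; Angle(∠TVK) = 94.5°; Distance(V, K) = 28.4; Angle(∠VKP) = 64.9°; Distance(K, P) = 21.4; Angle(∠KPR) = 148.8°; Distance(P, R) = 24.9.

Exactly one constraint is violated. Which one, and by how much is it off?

Distance(P, R) = 24.9 — off by 7.70.

N = (0.00, 0.00) ✓; NZ at 88.00° ✓; |NZ| = 11.00 ✓; ∠(NZ, ZM) = 90.00° ✓; |ZM| = 19.40 ✓; ∠ZMT = 129.9° ✓; |MT| = 9.200 ✓; ∠MTV = 54.30° ✓; |TV| = 9.201 ✓; ∠TVK = 94.50° ✓; |VK| = 28.40 ✓; ∠VKP = 64.90° ✓; |KP| = 21.40 ✓; ∠KPR = 148.8° ✓; |PR| = 17.20 ✗.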